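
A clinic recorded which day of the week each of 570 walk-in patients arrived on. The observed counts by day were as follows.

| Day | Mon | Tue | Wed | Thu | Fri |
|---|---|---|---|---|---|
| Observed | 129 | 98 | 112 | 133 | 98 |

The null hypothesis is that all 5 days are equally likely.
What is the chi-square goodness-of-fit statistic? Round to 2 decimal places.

Expected count for each of the 5 categories: 570/5 = 114.
cat         O        E   (O−E)²/E
Mon       129      114      1.974
Tue        98      114      2.246
Wed       112      114      0.035
Thu       133      114      3.167
Fri        98      114      2.246
Sum = 9.67

9.67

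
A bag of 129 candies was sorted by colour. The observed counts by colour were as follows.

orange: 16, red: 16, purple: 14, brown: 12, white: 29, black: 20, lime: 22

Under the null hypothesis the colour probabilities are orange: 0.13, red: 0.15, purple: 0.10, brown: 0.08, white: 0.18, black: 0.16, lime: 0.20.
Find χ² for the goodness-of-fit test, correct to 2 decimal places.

3.00

Expected counts E_i = n·p_i: 129×0.13 = 16.77, 129×0.15 = 19.35, 129×0.10 = 12.9, 129×0.08 = 10.32, 129×0.18 = 23.22, 129×0.16 = 20.64, 129×0.20 = 25.8.
χ² = (16−16.77)²/16.77 + (16−19.35)²/19.35 + (14−12.9)²/12.9 + (12−10.32)²/10.32 + (29−23.22)²/23.22 + (20−20.64)²/20.64 + (22−25.8)²/25.8
   = 0.035 + 0.580 + 0.094 + 0.273 + 1.439 + 0.020 + 0.560
Sum = 3.00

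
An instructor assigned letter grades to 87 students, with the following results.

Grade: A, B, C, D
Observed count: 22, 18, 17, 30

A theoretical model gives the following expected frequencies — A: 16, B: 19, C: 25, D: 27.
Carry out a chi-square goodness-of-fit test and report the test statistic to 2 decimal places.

5.20

χ² = (22−16)²/16 + (18−19)²/19 + (17−25)²/25 + (30−27)²/27
   = 2.250 + 0.053 + 2.560 + 0.333
Sum = 5.20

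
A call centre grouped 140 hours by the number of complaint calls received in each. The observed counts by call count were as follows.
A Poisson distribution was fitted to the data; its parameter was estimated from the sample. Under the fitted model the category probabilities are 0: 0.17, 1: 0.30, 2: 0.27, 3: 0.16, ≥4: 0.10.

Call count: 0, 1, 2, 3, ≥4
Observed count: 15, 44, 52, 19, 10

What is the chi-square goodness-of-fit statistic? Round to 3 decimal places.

Expected counts E_i = n·p_i: 140×0.17 = 23.8, 140×0.30 = 42, 140×0.27 = 37.8, 140×0.16 = 22.4, 140×0.10 = 14.
cat         O        E   (O−E)²/E
0          15     23.8     3.2538
1          44       42     0.0952
2          52     37.8     5.3344
3          19     22.4     0.5161
≥4         10       14     1.1429
Sum = 10.342

10.342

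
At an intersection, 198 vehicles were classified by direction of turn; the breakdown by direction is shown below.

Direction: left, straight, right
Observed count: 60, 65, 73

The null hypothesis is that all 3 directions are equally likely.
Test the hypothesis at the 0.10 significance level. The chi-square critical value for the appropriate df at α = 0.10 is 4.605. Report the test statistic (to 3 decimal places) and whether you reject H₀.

Under H₀ each category has probability 1/3, so each expected count is 198/3 = 66.
cat           O        E   (O−E)²/E
left         60       66     0.5455
straight     65       66     0.0152
right        73       66     0.7424
Sum = 1.303
df = 2. Since 1.303 < 4.605, we do not reject H₀.

1.303; do not reject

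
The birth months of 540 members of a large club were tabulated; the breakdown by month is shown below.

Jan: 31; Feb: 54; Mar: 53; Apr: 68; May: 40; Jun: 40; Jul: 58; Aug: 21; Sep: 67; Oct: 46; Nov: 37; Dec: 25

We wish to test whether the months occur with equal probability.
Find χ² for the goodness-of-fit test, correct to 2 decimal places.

58.09

Expected count for each of the 12 categories: 540/12 = 45.
Jan: (31 − 45)²/45 = 196/45 = 4.356
Feb: (54 − 45)²/45 = 81/45 = 1.800
Mar: (53 − 45)²/45 = 64/45 = 1.422
Apr: (68 − 45)²/45 = 529/45 = 11.756
May: (40 − 45)²/45 = 25/45 = 0.556
Jun: (40 − 45)²/45 = 25/45 = 0.556
Jul: (58 − 45)²/45 = 169/45 = 3.756
Aug: (21 − 45)²/45 = 576/45 = 12.800
Sep: (67 − 45)²/45 = 484/45 = 10.756
Oct: (46 − 45)²/45 = 1/45 = 0.022
Nov: (37 − 45)²/45 = 64/45 = 1.422
Dec: (25 − 45)²/45 = 400/45 = 8.889
Sum = 58.09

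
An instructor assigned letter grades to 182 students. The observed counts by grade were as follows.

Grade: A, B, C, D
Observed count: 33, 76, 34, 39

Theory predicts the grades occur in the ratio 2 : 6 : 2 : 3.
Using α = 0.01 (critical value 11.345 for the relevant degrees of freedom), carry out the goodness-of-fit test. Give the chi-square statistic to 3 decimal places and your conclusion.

3.155; do not reject

Ratio total = 13. Expected counts: 182×2/13 = 28, 182×6/13 = 84, 182×2/13 = 28, 182×3/13 = 42.
χ² = (33−28)²/28 + (76−84)²/84 + (34−28)²/28 + (39−42)²/42
   = 0.8929 + 0.7619 + 1.2857 + 0.2143
Sum = 3.155
df = 3. Since 3.155 < 11.345, we do not reject H₀.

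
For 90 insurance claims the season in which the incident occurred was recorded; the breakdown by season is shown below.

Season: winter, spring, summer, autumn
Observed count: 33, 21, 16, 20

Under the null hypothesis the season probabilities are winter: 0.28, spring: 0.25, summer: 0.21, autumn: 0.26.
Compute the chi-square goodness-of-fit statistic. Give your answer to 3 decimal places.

3.453

Expected counts E_i = n·p_i: 90×0.28 = 25.2, 90×0.25 = 22.5, 90×0.21 = 18.9, 90×0.26 = 23.4.
winter: (33 − 25.2)²/25.2 = 60.84/25.2 = 2.4143
spring: (21 − 22.5)²/22.5 = 2.25/22.5 = 0.1000
summer: (16 − 18.9)²/18.9 = 8.41/18.9 = 0.4450
autumn: (20 − 23.4)²/23.4 = 11.56/23.4 = 0.4940
Sum = 3.453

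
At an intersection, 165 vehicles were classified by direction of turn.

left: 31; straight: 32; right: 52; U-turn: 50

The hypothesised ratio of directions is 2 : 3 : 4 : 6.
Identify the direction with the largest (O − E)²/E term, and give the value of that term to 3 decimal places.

Ratio total = 15. Expected counts: 165×2/15 = 22, 165×3/15 = 33, 165×4/15 = 44, 165×6/15 = 66.
cat           O        E   (O−E)²/E
left         31       22     3.6818
straight     32       33     0.0303
right        52       44     1.4545
U-turn       50       66     3.8788
The largest term is for U-turn: 3.879.

U-turn, 3.879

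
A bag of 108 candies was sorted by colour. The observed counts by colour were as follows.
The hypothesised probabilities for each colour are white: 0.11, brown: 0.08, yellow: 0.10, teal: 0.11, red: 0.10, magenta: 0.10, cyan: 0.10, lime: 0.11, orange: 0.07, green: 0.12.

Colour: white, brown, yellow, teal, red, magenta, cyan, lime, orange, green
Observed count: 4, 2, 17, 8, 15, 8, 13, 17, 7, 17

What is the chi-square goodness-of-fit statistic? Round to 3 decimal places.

Expected counts E_i = n·p_i: 108×0.11 = 11.88, 108×0.08 = 8.64, 108×0.10 = 10.8, 108×0.11 = 11.88, 108×0.10 = 10.8, 108×0.10 = 10.8, 108×0.10 = 10.8, 108×0.11 = 11.88, 108×0.07 = 7.56, 108×0.12 = 12.96.
χ² = (4−11.88)²/11.88 + (2−8.64)²/8.64 + (17−10.8)²/10.8 + (8−11.88)²/11.88 + (15−10.8)²/10.8 + (8−10.8)²/10.8 + (13−10.8)²/10.8 + (17−11.88)²/11.88 + (7−7.56)²/7.56 + (17−12.96)²/12.96
   = 5.2268 + 5.1030 + 3.5593 + 1.2672 + 1.6333 + 0.7259 + 0.4481 + 2.2066 + 0.0415 + 1.2594
Sum = 21.471

21.471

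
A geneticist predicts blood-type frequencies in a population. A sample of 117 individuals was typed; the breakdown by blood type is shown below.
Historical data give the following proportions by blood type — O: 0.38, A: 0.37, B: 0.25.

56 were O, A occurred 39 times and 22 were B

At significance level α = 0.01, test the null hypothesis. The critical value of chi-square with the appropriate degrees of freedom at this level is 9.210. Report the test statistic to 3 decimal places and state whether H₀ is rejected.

5.217; do not reject

Expected counts E_i = n·p_i: 117×0.38 = 44.46, 117×0.37 = 43.29, 117×0.25 = 29.25.
cat         O        E   (O−E)²/E
O          56    44.46     2.9953
A          39    43.29     0.4251
B          22    29.25     1.7970
Sum = 5.217
df = 2. Since 5.217 < 9.210, we do not reject H₀.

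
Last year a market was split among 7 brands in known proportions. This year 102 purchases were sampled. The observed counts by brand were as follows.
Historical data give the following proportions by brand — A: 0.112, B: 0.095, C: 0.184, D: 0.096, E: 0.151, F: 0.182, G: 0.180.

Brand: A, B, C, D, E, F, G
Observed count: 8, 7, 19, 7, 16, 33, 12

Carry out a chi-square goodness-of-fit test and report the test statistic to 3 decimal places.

Expected counts E_i = n·p_i: 102×0.112 = 11.424, 102×0.095 = 9.69, 102×0.184 = 18.768, 102×0.096 = 9.792, 102×0.151 = 15.402, 102×0.182 = 18.564, 102×0.180 = 18.36.
A: (8 − 11.424)²/11.424 = 11.723776/11.424 = 1.0262
B: (7 − 9.69)²/9.69 = 7.2361/9.69 = 0.7468
C: (19 − 18.768)²/18.768 = 0.053824/18.768 = 0.0029
D: (7 − 9.792)²/9.792 = 7.795264/9.792 = 0.7961
E: (16 − 15.402)²/15.402 = 0.357604/15.402 = 0.0232
F: (33 − 18.564)²/18.564 = 208.398096/18.564 = 11.2259
G: (12 − 18.36)²/18.36 = 40.4496/18.36 = 2.2031
Sum = 16.024

16.024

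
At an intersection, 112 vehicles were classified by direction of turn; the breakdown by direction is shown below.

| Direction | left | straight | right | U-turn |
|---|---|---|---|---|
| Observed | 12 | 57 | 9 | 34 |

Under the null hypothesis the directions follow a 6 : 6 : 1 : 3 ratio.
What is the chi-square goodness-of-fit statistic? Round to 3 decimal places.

35.405

Ratio total = 16. Expected counts: 112×6/16 = 42, 112×6/16 = 42, 112×1/16 = 7, 112×3/16 = 21.
χ² = (12−42)²/42 + (57−42)²/42 + (9−7)²/7 + (34−21)²/21
   = 21.4286 + 5.3571 + 0.5714 + 8.0476
Sum = 35.405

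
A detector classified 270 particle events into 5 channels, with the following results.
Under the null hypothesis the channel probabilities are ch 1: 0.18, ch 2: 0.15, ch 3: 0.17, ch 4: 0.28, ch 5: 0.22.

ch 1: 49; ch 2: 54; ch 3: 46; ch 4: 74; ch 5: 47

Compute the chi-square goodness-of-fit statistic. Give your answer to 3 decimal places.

7.126

Expected counts E_i = n·p_i: 270×0.18 = 48.6, 270×0.15 = 40.5, 270×0.17 = 45.9, 270×0.28 = 75.6, 270×0.22 = 59.4.
cat         O        E   (O−E)²/E
ch 1       49     48.6     0.0033
ch 2       54     40.5     4.5000
ch 3       46     45.9     0.0002
ch 4       74     75.6     0.0339
ch 5       47     59.4     2.5886
Sum = 7.126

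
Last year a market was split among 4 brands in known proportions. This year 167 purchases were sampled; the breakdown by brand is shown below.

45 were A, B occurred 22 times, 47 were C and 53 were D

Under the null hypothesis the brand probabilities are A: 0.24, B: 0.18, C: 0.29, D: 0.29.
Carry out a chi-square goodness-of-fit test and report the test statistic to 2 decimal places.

Expected counts E_i = n·p_i: 167×0.24 = 40.08, 167×0.18 = 30.06, 167×0.29 = 48.43, 167×0.29 = 48.43.
cat         O        E   (O−E)²/E
A          45    40.08      0.604
B          22    30.06      2.161
C          47    48.43      0.042
D          53    48.43      0.431
Sum = 3.24

3.24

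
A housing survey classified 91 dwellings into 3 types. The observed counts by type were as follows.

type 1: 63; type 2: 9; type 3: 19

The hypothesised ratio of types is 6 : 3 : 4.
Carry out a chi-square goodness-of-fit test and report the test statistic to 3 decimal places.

20.250

Ratio total = 13. Expected counts: 91×6/13 = 42, 91×3/13 = 21, 91×4/13 = 28.
cat         O        E   (O−E)²/E
type 1     63       42    10.5000
type 2      9       21     6.8571
type 3     19       28     2.8929
Sum = 20.250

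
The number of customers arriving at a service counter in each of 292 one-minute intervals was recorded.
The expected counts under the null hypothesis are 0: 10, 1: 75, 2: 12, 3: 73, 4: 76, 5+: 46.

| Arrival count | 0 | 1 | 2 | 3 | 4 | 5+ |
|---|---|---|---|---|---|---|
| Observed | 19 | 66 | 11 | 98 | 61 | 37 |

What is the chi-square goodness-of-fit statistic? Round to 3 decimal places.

22.546

cat         O        E   (O−E)²/E
0          19       10     8.1000
1          66       75     1.0800
2          11       12     0.0833
3          98       73     8.5616
4          61       76     2.9605
5+         37       46     1.7609
Sum = 22.546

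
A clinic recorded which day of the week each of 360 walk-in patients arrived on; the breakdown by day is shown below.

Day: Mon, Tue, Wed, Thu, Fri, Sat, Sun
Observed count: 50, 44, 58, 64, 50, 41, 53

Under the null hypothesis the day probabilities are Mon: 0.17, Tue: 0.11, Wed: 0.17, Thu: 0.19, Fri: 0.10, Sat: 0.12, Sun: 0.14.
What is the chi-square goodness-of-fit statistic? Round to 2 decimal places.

8.68

Expected counts E_i = n·p_i: 360×0.17 = 61.2, 360×0.11 = 39.6, 360×0.17 = 61.2, 360×0.19 = 68.4, 360×0.10 = 36, 360×0.12 = 43.2, 360×0.14 = 50.4.
cat         O        E   (O−E)²/E
Mon        50     61.2      2.050
Tue        44     39.6      0.489
Wed        58     61.2      0.167
Thu        64     68.4      0.283
Fri        50       36      5.444
Sat        41     43.2      0.112
Sun        53     50.4      0.134
Sum = 8.68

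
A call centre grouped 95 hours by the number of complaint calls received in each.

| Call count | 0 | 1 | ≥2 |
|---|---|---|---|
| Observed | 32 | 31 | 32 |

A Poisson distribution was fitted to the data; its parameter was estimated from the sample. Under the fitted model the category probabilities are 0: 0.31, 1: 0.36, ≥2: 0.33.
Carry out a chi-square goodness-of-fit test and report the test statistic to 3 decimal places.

0.534

Expected counts E_i = n·p_i: 95×0.31 = 29.45, 95×0.36 = 34.2, 95×0.33 = 31.35.
0: (32 − 29.45)²/29.45 = 6.5025/29.45 = 0.2208
1: (31 − 34.2)²/34.2 = 10.24/34.2 = 0.2994
≥2: (32 − 31.35)²/31.35 = 0.4225/31.35 = 0.0135
Sum = 0.534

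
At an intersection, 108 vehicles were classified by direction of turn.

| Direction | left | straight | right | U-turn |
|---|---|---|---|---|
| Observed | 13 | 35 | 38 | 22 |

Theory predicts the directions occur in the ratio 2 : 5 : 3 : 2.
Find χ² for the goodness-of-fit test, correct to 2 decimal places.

8.98

Ratio total = 12. Expected counts: 108×2/12 = 18, 108×5/12 = 45, 108×3/12 = 27, 108×2/12 = 18.
χ² = (13−18)²/18 + (35−45)²/45 + (38−27)²/27 + (22−18)²/18
   = 1.389 + 2.222 + 4.481 + 0.889
Sum = 8.98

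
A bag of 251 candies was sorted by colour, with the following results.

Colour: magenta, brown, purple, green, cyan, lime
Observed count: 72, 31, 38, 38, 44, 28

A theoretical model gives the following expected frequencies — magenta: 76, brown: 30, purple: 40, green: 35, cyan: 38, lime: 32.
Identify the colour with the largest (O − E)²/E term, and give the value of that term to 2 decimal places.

cat          O        E   (O−E)²/E
magenta     72       76      0.211
brown       31       30      0.033
purple      38       40      0.100
green       38       35      0.257
cyan        44       38      0.947
lime        28       32      0.500
The largest term is for cyan: 0.95.

cyan, 0.95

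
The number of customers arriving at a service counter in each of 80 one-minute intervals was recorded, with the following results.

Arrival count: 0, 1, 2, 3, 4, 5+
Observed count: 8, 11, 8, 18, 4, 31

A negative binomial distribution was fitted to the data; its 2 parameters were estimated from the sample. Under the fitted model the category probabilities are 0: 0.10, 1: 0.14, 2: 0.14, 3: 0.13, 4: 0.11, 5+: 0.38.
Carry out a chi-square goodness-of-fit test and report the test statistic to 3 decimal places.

Expected counts E_i = n·p_i: 80×0.10 = 8, 80×0.14 = 11.2, 80×0.14 = 11.2, 80×0.13 = 10.4, 80×0.11 = 8.8, 80×0.38 = 30.4.
χ² = (8−8)²/8 + (11−11.2)²/11.2 + (8−11.2)²/11.2 + (18−10.4)²/10.4 + (4−8.8)²/8.8 + (31−30.4)²/30.4
   = 0.0000 + 0.0036 + 0.9143 + 5.5538 + 2.6182 + 0.0118
Sum = 9.102

9.102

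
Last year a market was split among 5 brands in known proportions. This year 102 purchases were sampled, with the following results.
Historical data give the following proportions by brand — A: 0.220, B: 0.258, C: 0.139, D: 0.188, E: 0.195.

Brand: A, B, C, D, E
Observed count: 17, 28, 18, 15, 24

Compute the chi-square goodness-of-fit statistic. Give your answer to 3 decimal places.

Expected counts E_i = n·p_i: 102×0.220 = 22.44, 102×0.258 = 26.316, 102×0.139 = 14.178, 102×0.188 = 19.176, 102×0.195 = 19.89.
χ² = (17−22.44)²/22.44 + (28−26.316)²/26.316 + (18−14.178)²/14.178 + (15−19.176)²/19.176 + (24−19.89)²/19.89
   = 1.3188 + 0.1078 + 1.0303 + 0.9094 + 0.8493
Sum = 4.216

4.216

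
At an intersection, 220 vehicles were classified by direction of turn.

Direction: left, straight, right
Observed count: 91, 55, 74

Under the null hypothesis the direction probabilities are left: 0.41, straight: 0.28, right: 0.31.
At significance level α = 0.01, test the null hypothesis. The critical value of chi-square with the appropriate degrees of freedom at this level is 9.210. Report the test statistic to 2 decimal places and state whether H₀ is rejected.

1.21; do not reject

Expected counts E_i = n·p_i: 220×0.41 = 90.2, 220×0.28 = 61.6, 220×0.31 = 68.2.
left: (91 − 90.2)²/90.2 = 0.64/90.2 = 0.007
straight: (55 − 61.6)²/61.6 = 43.56/61.6 = 0.707
right: (74 − 68.2)²/68.2 = 33.64/68.2 = 0.493
Sum = 1.21
df = 2. Since 1.21 < 9.210, we do not reject H₀.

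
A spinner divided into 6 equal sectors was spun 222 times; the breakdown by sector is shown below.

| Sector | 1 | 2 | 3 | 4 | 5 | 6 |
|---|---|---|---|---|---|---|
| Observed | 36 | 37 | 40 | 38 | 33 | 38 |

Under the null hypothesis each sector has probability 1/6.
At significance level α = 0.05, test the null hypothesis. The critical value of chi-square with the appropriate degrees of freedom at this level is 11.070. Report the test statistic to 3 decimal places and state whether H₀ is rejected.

0.757; do not reject

Under H₀ each category has probability 1/6, so each expected count is 222/6 = 37.
1: (36 − 37)²/37 = 1/37 = 0.0270
2: (37 − 37)²/37 = 0/37 = 0.0000
3: (40 − 37)²/37 = 9/37 = 0.2432
4: (38 − 37)²/37 = 1/37 = 0.0270
5: (33 − 37)²/37 = 16/37 = 0.4324
6: (38 − 37)²/37 = 1/37 = 0.0270
Sum = 0.757
df = 5. Since 0.757 < 11.070, we do not reject H₀.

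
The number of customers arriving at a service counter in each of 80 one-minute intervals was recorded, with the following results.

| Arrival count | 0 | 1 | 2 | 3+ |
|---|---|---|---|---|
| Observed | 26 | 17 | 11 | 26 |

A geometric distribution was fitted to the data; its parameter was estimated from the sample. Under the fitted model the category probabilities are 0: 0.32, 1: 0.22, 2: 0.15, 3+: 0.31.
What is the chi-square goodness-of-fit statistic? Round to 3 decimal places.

0.168

Expected counts E_i = n·p_i: 80×0.32 = 25.6, 80×0.22 = 17.6, 80×0.15 = 12, 80×0.31 = 24.8.
χ² = (26−25.6)²/25.6 + (17−17.6)²/17.6 + (11−12)²/12 + (26−24.8)²/24.8
   = 0.0063 + 0.0205 + 0.0833 + 0.0581
Sum = 0.168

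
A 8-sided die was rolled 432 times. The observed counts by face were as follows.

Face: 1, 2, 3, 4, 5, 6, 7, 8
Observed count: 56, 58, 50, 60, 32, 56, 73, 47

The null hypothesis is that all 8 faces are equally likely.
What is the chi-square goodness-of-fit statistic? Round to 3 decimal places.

Expected count for each of the 8 categories: 432/8 = 54.
χ² = (56−54)²/54 + (58−54)²/54 + (50−54)²/54 + (60−54)²/54 + (32−54)²/54 + (56−54)²/54 + (73−54)²/54 + (47−54)²/54
   = 0.0741 + 0.2963 + 0.2963 + 0.6667 + 8.9630 + 0.0741 + 6.6852 + 0.9074
Sum = 17.963

17.963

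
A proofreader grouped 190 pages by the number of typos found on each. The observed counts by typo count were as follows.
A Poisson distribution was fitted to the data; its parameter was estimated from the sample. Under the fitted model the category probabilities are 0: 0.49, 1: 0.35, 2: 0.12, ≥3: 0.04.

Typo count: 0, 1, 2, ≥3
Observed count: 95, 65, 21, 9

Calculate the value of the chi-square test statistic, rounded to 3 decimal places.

0.473

Expected counts E_i = n·p_i: 190×0.49 = 93.1, 190×0.35 = 66.5, 190×0.12 = 22.8, 190×0.04 = 7.6.
0: (95 − 93.1)²/93.1 = 3.61/93.1 = 0.0388
1: (65 − 66.5)²/66.5 = 2.25/66.5 = 0.0338
2: (21 − 22.8)²/22.8 = 3.24/22.8 = 0.1421
≥3: (9 − 7.6)²/7.6 = 1.96/7.6 = 0.2579
Sum = 0.473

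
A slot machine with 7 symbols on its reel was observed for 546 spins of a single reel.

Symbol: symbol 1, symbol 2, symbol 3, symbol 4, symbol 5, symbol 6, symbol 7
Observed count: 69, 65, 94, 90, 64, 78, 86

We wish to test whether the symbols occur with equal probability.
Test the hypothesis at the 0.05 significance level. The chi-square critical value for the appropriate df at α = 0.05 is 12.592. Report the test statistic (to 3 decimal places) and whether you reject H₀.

Under H₀ each category has probability 1/7, so each expected count is 546/7 = 78.
cat           O        E   (O−E)²/E
symbol 1     69       78     1.0385
symbol 2     65       78     2.1667
symbol 3     94       78     3.2821
symbol 4     90       78     1.8462
symbol 5     64       78     2.5128
symbol 6     78       78     0.0000
symbol 7     86       78     0.8205
Sum = 11.667
df = 6. Since 11.667 < 12.592, we do not reject H₀.

11.667; do not reject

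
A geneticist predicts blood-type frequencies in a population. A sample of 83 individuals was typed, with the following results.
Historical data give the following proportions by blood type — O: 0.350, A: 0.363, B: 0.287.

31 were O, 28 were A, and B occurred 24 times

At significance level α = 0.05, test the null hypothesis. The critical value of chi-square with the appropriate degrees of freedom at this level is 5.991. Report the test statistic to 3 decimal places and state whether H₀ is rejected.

0.283; do not reject

Expected counts E_i = n·p_i: 83×0.350 = 29.05, 83×0.363 = 30.129, 83×0.287 = 23.821.
χ² = (31−29.05)²/29.05 + (28−30.129)²/30.129 + (24−23.821)²/23.821
   = 0.1309 + 0.1504 + 0.0013
Sum = 0.283
df = 2. Since 0.283 < 5.991, we do not reject H₀.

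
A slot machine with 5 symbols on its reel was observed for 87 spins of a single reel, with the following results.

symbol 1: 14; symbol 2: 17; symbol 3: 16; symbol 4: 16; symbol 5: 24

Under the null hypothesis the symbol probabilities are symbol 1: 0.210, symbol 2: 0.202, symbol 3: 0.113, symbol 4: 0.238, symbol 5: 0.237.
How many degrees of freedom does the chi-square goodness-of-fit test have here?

There are k = 5 categories and no parameters were estimated from the data, so df = 5 − 1 = 4.

4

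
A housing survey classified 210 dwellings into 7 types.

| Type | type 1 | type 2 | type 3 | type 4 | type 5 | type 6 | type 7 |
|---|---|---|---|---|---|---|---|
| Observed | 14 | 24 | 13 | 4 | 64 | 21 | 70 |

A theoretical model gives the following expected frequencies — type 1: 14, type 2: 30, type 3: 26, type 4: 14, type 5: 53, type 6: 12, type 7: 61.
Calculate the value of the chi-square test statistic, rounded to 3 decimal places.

χ² = (14−14)²/14 + (24−30)²/30 + (13−26)²/26 + (4−14)²/14 + (64−53)²/53 + (21−12)²/12 + (70−61)²/61
   = 0.0000 + 1.2000 + 6.5000 + 7.1429 + 2.2830 + 6.7500 + 1.3279
Sum = 25.204

25.204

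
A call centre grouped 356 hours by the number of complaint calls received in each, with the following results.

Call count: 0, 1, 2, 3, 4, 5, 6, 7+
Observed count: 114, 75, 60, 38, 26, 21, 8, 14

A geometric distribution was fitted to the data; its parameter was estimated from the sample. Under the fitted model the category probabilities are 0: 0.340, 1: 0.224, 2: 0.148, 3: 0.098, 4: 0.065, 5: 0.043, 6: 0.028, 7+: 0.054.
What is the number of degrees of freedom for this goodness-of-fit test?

There are k = 8 categories and 1 parameter estimated from the data, so df = 8 − 1 − 1 = 6.

6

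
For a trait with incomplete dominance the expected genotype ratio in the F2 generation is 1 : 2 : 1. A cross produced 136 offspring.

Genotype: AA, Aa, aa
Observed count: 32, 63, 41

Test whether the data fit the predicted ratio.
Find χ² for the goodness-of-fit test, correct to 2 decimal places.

Ratio total = 4. Expected counts: 136×1/4 = 34, 136×2/4 = 68, 136×1/4 = 34.
AA: (32 − 34)²/34 = 4/34 = 0.118
Aa: (63 − 68)²/68 = 25/68 = 0.368
aa: (41 − 34)²/34 = 49/34 = 1.441
Sum = 1.93

1.93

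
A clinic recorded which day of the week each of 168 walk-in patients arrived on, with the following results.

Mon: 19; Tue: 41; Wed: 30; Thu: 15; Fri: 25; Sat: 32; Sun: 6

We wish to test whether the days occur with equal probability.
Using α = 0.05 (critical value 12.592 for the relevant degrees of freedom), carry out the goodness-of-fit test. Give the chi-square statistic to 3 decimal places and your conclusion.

Expected count for each of the 7 categories: 168/7 = 24.
Mon: (19 − 24)²/24 = 25/24 = 1.0417
Tue: (41 − 24)²/24 = 289/24 = 12.0417
Wed: (30 − 24)²/24 = 36/24 = 1.5000
Thu: (15 − 24)²/24 = 81/24 = 3.3750
Fri: (25 − 24)²/24 = 1/24 = 0.0417
Sat: (32 − 24)²/24 = 64/24 = 2.6667
Sun: (6 − 24)²/24 = 324/24 = 13.5000
Sum = 34.167
df = 6. Since 34.167 > 12.592, we reject H₀.

34.167; reject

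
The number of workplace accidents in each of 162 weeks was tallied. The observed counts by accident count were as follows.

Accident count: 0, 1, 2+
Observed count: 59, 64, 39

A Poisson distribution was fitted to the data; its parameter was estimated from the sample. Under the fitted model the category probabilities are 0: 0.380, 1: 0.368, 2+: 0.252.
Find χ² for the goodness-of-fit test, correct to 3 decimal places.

Expected counts E_i = n·p_i: 162×0.380 = 61.56, 162×0.368 = 59.616, 162×0.252 = 40.824.
0: (59 − 61.56)²/61.56 = 6.5536/61.56 = 0.1065
1: (64 − 59.616)²/59.616 = 19.219456/59.616 = 0.3224
2+: (39 − 40.824)²/40.824 = 3.326976/40.824 = 0.0815
Sum = 0.510

0.510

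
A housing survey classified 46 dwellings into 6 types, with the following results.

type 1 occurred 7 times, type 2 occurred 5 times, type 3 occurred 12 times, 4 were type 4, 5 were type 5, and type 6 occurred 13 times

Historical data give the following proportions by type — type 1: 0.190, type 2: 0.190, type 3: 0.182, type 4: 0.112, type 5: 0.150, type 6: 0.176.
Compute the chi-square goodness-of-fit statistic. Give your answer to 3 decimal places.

7.270

Expected counts E_i = n·p_i: 46×0.190 = 8.74, 46×0.190 = 8.74, 46×0.182 = 8.372, 46×0.112 = 5.152, 46×0.150 = 6.9, 46×0.176 = 8.096.
cat         O        E   (O−E)²/E
type 1      7     8.74     0.3464
type 2      5     8.74     1.6004
type 3     12    8.372     1.5722
type 4      4    5.152     0.2576
type 5      5      6.9     0.5232
type 6     13    8.096     2.9705
Sum = 7.270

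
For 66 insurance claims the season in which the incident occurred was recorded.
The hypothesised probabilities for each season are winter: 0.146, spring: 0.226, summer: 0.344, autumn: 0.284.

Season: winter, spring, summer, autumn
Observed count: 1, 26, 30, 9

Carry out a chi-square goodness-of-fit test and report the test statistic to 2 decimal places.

Expected counts E_i = n·p_i: 66×0.146 = 9.636, 66×0.226 = 14.916, 66×0.344 = 22.704, 66×0.284 = 18.744.
χ² = (1−9.636)²/9.636 + (26−14.916)²/14.916 + (30−22.704)²/22.704 + (9−18.744)²/18.744
   = 7.740 + 8.236 + 2.345 + 5.065
Sum = 23.39

23.39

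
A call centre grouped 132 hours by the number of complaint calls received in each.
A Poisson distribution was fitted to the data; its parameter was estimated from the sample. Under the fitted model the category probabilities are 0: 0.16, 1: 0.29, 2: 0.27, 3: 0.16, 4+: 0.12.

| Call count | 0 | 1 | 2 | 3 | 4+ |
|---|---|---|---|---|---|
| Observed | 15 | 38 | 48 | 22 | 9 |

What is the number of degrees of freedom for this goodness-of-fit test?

There are k = 5 categories and 1 parameter estimated from the data, so df = 5 − 1 − 1 = 3.

3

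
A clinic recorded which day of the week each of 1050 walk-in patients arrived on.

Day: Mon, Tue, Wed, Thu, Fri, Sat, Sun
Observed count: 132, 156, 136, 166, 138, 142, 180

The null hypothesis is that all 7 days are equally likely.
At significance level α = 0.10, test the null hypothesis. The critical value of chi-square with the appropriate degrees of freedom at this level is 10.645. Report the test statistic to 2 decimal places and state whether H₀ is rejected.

Under H₀ each category has probability 1/7, so each expected count is 1050/7 = 150.
Mon: (132 − 150)²/150 = 324/150 = 2.160
Tue: (156 − 150)²/150 = 36/150 = 0.240
Wed: (136 − 150)²/150 = 196/150 = 1.307
Thu: (166 − 150)²/150 = 256/150 = 1.707
Fri: (138 − 150)²/150 = 144/150 = 0.960
Sat: (142 − 150)²/150 = 64/150 = 0.427
Sun: (180 − 150)²/150 = 900/150 = 6.000
Sum = 12.80
df = 6. Since 12.80 > 10.645, we reject H₀.

12.80; reject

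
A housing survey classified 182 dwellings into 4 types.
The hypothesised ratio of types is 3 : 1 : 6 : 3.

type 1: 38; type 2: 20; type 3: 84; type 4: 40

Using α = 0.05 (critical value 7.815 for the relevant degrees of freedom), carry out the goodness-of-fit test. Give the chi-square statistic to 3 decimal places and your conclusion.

3.048; do not reject

Ratio total = 13. Expected counts: 182×3/13 = 42, 182×1/13 = 14, 182×6/13 = 84, 182×3/13 = 42.
type 1: (38 − 42)²/42 = 16/42 = 0.3810
type 2: (20 − 14)²/14 = 36/14 = 2.5714
type 3: (84 − 84)²/84 = 0/84 = 0.0000
type 4: (40 − 42)²/42 = 4/42 = 0.0952
Sum = 3.048
df = 3. Since 3.048 < 7.815, we do not reject H₀.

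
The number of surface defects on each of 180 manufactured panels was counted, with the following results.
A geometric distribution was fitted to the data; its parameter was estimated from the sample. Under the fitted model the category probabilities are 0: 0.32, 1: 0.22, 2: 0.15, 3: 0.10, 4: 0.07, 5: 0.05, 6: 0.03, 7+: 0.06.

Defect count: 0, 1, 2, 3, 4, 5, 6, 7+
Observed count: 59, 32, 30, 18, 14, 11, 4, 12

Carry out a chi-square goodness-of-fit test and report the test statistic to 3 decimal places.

Expected counts E_i = n·p_i: 180×0.32 = 57.6, 180×0.22 = 39.6, 180×0.15 = 27, 180×0.10 = 18, 180×0.07 = 12.6, 180×0.05 = 9, 180×0.03 = 5.4, 180×0.06 = 10.8.
0: (59 − 57.6)²/57.6 = 1.96/57.6 = 0.0340
1: (32 − 39.6)²/39.6 = 57.76/39.6 = 1.4586
2: (30 − 27)²/27 = 9/27 = 0.3333
3: (18 − 18)²/18 = 0/18 = 0.0000
4: (14 − 12.6)²/12.6 = 1.96/12.6 = 0.1556
5: (11 − 9)²/9 = 4/9 = 0.4444
6: (4 − 5.4)²/5.4 = 1.96/5.4 = 0.3630
7+: (12 − 10.8)²/10.8 = 1.44/10.8 = 0.1333
Sum = 2.922

2.922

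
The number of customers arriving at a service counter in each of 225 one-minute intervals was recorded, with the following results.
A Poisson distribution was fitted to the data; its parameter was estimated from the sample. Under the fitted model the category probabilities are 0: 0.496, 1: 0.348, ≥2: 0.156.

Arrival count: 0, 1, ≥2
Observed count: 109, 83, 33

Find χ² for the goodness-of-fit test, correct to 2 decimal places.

0.47

Expected counts E_i = n·p_i: 225×0.496 = 111.6, 225×0.348 = 78.3, 225×0.156 = 35.1.
cat         O        E   (O−E)²/E
0         109    111.6      0.061
1          83     78.3      0.282
≥2         33     35.1      0.126
Sum = 0.47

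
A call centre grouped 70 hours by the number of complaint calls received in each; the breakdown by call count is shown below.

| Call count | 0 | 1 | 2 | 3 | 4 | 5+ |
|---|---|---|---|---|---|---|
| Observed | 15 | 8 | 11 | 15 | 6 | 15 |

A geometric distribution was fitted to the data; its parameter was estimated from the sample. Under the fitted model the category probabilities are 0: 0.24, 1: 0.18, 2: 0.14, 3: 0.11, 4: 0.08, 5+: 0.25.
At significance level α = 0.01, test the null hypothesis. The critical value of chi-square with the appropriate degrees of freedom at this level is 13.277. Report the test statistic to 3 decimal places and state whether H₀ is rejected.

9.326; do not reject

Expected counts E_i = n·p_i: 70×0.24 = 16.8, 70×0.18 = 12.6, 70×0.14 = 9.8, 70×0.11 = 7.7, 70×0.08 = 5.6, 70×0.25 = 17.5.
χ² = (15−16.8)²/16.8 + (8−12.6)²/12.6 + (11−9.8)²/9.8 + (15−7.7)²/7.7 + (6−5.6)²/5.6 + (15−17.5)²/17.5
   = 0.1929 + 1.6794 + 0.1469 + 6.9208 + 0.0286 + 0.3571
Sum = 9.326
df = 4. Since 9.326 < 13.277, we do not reject H₀.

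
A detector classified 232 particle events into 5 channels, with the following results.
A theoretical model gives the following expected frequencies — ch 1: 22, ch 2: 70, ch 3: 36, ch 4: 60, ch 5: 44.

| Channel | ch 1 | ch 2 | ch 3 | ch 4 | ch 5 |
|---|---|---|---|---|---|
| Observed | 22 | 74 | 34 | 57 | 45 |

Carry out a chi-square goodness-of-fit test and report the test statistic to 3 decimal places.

0.512

χ² = (22−22)²/22 + (74−70)²/70 + (34−36)²/36 + (57−60)²/60 + (45−44)²/44
   = 0.0000 + 0.2286 + 0.1111 + 0.1500 + 0.0227
Sum = 0.512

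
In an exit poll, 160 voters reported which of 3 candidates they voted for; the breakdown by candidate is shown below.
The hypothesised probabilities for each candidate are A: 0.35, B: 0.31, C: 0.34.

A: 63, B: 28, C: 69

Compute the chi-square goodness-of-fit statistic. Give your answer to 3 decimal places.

14.200

Expected counts E_i = n·p_i: 160×0.35 = 56, 160×0.31 = 49.6, 160×0.34 = 54.4.
χ² = (63−56)²/56 + (28−49.6)²/49.6 + (69−54.4)²/54.4
   = 0.8750 + 9.4065 + 3.9184
Sum = 14.200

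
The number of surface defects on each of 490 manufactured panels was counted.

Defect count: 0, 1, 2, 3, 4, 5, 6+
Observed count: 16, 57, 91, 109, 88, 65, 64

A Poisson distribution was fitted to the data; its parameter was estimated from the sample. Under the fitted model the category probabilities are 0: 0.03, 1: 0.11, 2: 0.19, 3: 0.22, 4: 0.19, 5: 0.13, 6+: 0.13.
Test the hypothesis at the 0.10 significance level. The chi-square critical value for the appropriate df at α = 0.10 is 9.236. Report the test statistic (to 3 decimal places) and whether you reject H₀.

Expected counts E_i = n·p_i: 490×0.03 = 14.7, 490×0.11 = 53.9, 490×0.19 = 93.1, 490×0.22 = 107.8, 490×0.19 = 93.1, 490×0.13 = 63.7, 490×0.13 = 63.7.
0: (16 − 14.7)²/14.7 = 1.69/14.7 = 0.1150
1: (57 − 53.9)²/53.9 = 9.61/53.9 = 0.1783
2: (91 − 93.1)²/93.1 = 4.41/93.1 = 0.0474
3: (109 − 107.8)²/107.8 = 1.44/107.8 = 0.0134
4: (88 − 93.1)²/93.1 = 26.01/93.1 = 0.2794
5: (65 − 63.7)²/63.7 = 1.69/63.7 = 0.0265
6+: (64 − 63.7)²/63.7 = 0.09/63.7 = 0.0014
Sum = 0.661
df = 5. Since 0.661 < 9.236, we do not reject H₀.

0.661; do not reject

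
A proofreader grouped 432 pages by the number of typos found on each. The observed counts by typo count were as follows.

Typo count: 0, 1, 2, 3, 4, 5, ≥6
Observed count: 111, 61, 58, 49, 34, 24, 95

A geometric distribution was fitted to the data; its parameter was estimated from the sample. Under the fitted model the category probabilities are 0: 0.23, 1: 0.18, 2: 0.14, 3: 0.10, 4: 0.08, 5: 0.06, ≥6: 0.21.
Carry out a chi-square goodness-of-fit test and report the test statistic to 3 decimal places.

Expected counts E_i = n·p_i: 432×0.23 = 99.36, 432×0.18 = 77.76, 432×0.14 = 60.48, 432×0.10 = 43.2, 432×0.08 = 34.56, 432×0.06 = 25.92, 432×0.21 = 90.72.
cat         O        E   (O−E)²/E
0         111    99.36     1.3636
1          61    77.76     3.6124
2          58    60.48     0.1017
3          49     43.2     0.7787
4          34    34.56     0.0091
5          24    25.92     0.1422
≥6         95    90.72     0.2019
Sum = 6.210

6.210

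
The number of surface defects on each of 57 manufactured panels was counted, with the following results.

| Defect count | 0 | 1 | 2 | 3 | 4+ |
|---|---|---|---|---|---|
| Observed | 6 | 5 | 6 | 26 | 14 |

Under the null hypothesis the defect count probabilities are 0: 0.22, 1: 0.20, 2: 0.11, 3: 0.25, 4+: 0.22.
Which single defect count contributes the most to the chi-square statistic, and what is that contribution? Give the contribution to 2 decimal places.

Expected counts E_i = n·p_i: 57×0.22 = 12.54, 57×0.20 = 11.4, 57×0.11 = 6.27, 57×0.25 = 14.25, 57×0.22 = 12.54.
cat         O        E   (O−E)²/E
0           6    12.54      3.411
1           5     11.4      3.593
2           6     6.27      0.012
3          26    14.25      9.689
4+         14    12.54      0.170
The largest term is for 3: 9.69.

3, 9.69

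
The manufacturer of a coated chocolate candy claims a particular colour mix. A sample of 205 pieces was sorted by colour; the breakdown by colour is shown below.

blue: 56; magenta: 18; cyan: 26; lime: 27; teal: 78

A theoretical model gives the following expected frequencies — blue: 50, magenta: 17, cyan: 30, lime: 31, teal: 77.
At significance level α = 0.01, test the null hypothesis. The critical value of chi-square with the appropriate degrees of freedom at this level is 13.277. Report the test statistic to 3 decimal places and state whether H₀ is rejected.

1.841; do not reject

blue: (56 − 50)²/50 = 36/50 = 0.7200
magenta: (18 − 17)²/17 = 1/17 = 0.0588
cyan: (26 − 30)²/30 = 16/30 = 0.5333
lime: (27 − 31)²/31 = 16/31 = 0.5161
teal: (78 − 77)²/77 = 1/77 = 0.0130
Sum = 1.841
df = 4. Since 1.841 < 13.277, we do not reject H₀.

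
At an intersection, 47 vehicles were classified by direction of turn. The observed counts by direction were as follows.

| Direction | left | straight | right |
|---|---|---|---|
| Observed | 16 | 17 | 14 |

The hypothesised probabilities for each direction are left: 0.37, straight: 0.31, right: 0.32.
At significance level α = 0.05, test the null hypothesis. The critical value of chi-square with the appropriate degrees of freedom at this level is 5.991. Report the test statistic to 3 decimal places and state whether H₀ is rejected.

Expected counts E_i = n·p_i: 47×0.37 = 17.39, 47×0.31 = 14.57, 47×0.32 = 15.04.
cat           O        E   (O−E)²/E
left         16    17.39     0.1111
straight     17    14.57     0.4053
right        14    15.04     0.0719
Sum = 0.588
df = 2. Since 0.588 < 5.991, we do not reject H₀.

0.588; do not reject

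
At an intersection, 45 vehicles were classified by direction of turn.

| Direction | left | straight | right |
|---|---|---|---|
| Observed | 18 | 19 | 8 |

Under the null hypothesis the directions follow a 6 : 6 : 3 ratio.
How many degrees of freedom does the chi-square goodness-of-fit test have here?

2

There are k = 3 categories and no parameters were estimated from the data, so df = 3 − 1 = 2.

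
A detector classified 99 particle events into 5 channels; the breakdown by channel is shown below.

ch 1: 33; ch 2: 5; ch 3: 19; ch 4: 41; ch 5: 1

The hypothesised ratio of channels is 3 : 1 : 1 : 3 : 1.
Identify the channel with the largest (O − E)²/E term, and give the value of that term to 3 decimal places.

ch 5, 9.091

Ratio total = 9. Expected counts: 99×3/9 = 33, 99×1/9 = 11, 99×1/9 = 11, 99×3/9 = 33, 99×1/9 = 11.
ch 1: (33 − 33)²/33 = 0/33 = 0.0000
ch 2: (5 − 11)²/11 = 36/11 = 3.2727
ch 3: (19 − 11)²/11 = 64/11 = 5.8182
ch 4: (41 − 33)²/33 = 64/33 = 1.9394
ch 5: (1 − 11)²/11 = 100/11 = 9.0909
The largest term is for ch 5: 9.091.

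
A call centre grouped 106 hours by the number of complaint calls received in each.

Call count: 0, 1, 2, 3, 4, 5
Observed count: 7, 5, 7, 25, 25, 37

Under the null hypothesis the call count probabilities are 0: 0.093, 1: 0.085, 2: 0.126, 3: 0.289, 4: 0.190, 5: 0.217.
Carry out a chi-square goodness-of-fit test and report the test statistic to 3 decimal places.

Expected counts E_i = n·p_i: 106×0.093 = 9.858, 106×0.085 = 9.01, 106×0.126 = 13.356, 106×0.289 = 30.634, 106×0.190 = 20.14, 106×0.217 = 23.002.
0: (7 − 9.858)²/9.858 = 8.168164/9.858 = 0.8286
1: (5 − 9.01)²/9.01 = 16.0801/9.01 = 1.7847
2: (7 − 13.356)²/13.356 = 40.398736/13.356 = 3.0248
3: (25 − 30.634)²/30.634 = 31.741956/30.634 = 1.0362
4: (25 − 20.14)²/20.14 = 23.6196/20.14 = 1.1728
5: (37 − 23.002)²/23.002 = 195.944004/23.002 = 8.5186
Sum = 16.366

16.366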